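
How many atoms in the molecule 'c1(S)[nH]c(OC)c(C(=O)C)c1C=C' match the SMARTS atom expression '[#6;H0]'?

5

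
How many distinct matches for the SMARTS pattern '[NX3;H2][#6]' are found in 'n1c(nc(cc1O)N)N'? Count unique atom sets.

2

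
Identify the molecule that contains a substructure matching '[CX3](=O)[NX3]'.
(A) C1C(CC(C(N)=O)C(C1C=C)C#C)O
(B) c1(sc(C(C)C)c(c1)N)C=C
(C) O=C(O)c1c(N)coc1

A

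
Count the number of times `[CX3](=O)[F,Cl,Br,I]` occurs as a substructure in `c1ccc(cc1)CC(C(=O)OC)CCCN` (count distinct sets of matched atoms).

[CX3](=O)[F,Cl,Br,I] is the SMARTS for an acyl halide: a carbonyl carbon bonded to a halogen.
The molecule has a methyl-ester group (-C(=O)OCH3), but the carbonyl is bonded to -O-C, not to a halogen; nothing else fits, so there are 0 matches.

0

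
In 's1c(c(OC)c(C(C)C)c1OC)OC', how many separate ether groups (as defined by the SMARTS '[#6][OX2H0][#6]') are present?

3

[#6][OX2H0][#6] is the SMARTS for an ether: an aliphatic oxygen bridging two carbons with no H on the oxygen.
The molecule carries 3 separate instances of a methoxy ether (-OCH3) meeting every constraint; each maps to a distinct set of atoms, giving 3 matches.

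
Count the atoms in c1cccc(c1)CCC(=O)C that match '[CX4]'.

3

The query [CX4] means: C with X4: aliphatic carbon with exactly 4 total connections (bonds + H).
Check the 11 heavy atoms by environment: 3× C (X4) → match; 6× c (aromatic, X3) → no; 1× C (X3) → no; 1× O (X1) → no.
That gives 3 matching atoms.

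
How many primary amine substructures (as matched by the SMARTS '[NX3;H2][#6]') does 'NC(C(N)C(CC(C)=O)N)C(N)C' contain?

4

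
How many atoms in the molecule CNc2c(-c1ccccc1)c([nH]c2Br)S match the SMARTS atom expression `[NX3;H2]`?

0

The query [NX3;H2] means: aliphatic N with 3 total connections, two of them H — an -NH2 nitrogen (amine or amide).
Check the 15 heavy atoms by environment: 1× n (aromatic, H1, X3) → no; 5× c (aromatic, H0, X3) → no; 1× N (H1, X3) → no; 1× C (H3, X4) → no; 1× Br (H0, X1) → no; 1× S (H1, X2) → no; 5× c (aromatic, H1, X3) → no.
No environment satisfies the query, so 0 matching atoms.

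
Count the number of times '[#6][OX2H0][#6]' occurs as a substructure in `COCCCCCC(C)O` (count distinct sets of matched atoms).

1

[#6][OX2H0][#6] is the SMARTS for an ether: an aliphatic oxygen bridging two carbons with no H on the oxygen.
Exactly one fragment in the molecule meets all constraints, giving 1 match.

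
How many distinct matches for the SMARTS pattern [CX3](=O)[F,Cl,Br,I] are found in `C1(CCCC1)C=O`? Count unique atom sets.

0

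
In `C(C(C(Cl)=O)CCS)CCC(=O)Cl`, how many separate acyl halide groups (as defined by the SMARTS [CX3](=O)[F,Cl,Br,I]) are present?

2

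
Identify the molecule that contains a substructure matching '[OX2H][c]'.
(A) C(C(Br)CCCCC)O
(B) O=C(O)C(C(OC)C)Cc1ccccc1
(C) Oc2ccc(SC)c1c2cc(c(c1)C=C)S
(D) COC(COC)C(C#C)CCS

[OX2H][c] describes a hydroxyl oxygen attached to an aromatic carbon (a phenol).
(A) has a hydroxyl group (-OH) but the -OH is on an aliphatic carbon, not an aromatic c.
(B) has a methoxy ether (-OCH3) but the oxygen has H0, not H1.
(C) contains a hydroxyl group (-OH), which satisfies every atom and bond constraint.
(D) has a methoxy ether (-OCH3) but the oxygen has H0, not H1.
So the answer is (C).

C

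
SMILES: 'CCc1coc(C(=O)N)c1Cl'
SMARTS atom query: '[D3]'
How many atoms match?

4

The query [D3] means: atom with exactly three heavy-atom neighbours.
Check the 11 heavy atoms by environment: 1× o (aromatic, D2) → no; 1× c (aromatic, D2) → no; 3× c (aromatic, D3) → match; 1× Cl (D1) → no; 1× C (D2) → no; 1× C (D1) → no; 1× C (D3) → match; 1× O (D1) → no; 1× N (D1) → no.
Summing the matching environments: 3 + 1 = 4 matching atoms.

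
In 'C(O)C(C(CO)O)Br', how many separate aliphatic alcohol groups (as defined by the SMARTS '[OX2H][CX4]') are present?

3

[OX2H][CX4] is the SMARTS for an aliphatic alcohol: a hydroxyl oxygen bound to an sp3 (X4) carbon.
The molecule carries 3 separate instances of a hydroxyl group (-OH) meeting every constraint; each maps to a distinct set of atoms, giving 3 matches.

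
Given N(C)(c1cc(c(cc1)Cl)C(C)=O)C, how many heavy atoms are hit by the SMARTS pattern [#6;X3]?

7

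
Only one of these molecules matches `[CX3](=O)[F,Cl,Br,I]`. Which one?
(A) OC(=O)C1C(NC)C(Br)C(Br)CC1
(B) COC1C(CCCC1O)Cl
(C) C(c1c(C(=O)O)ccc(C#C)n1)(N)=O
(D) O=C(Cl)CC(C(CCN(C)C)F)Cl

D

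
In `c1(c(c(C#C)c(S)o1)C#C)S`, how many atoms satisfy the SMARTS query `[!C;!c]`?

3

Check the 11 heavy atoms by environment: 1× o (aromatic) → match; 4× c (aromatic) → no; 4× C → no; 2× S → match.
Summing the matching environments: 1 + 2 = 3 matching atoms.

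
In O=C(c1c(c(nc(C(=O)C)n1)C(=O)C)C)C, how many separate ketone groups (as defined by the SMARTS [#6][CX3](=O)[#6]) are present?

[#6][CX3](=O)[#6] is the SMARTS for a ketone: a carbonyl carbon (no H) flanked by two carbons.
The molecule carries 3 separate instances of an acetyl/ketone group (-C(=O)CH3) meeting every constraint; each maps to a distinct set of atoms, giving 3 matches.

3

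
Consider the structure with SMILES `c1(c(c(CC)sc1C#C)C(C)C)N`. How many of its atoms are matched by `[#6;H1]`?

The query [#6;H1] means: any carbon bearing exactly one hydrogen.
Check the 13 heavy atoms by environment: 1× s (aromatic, H0) → no; 4× c (aromatic, H0) → no; 1× C (H0) → no; 2× C (H1) → match; 1× N (H2) → no; 3× C (H3) → no; 1× C (H2) → no.
That gives 2 matching atoms.

2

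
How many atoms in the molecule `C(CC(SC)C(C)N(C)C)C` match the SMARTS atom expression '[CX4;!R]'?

Check the 11 heavy atoms by environment: 9× C (X4, acyclic) → match; 1× S (X2, acyclic) → no; 1× N (X3, acyclic) → no.
That gives 9 matching atoms.

9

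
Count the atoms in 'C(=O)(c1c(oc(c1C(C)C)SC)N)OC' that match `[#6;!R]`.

6

The query [#6;!R] means: carbon not in any ring.
Check the 15 heavy atoms by environment: 1× o (aromatic, in 5-ring) → no; 4× c (aromatic, in 5-ring) → no; 6× C (acyclic) → match; 1× N (acyclic) → no; 1× S (acyclic) → no; 2× O (acyclic) → no.
That gives 6 matching atoms.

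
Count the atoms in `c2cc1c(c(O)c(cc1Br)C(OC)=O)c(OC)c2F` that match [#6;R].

10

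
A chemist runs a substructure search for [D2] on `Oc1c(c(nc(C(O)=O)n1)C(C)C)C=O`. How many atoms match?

3

The query [D2] means: atom with exactly two heavy-atom neighbours.
Check the 15 heavy atoms by environment: 2× n (aromatic, D2) → match; 4× c (aromatic, D3) → no; 4× O (D1) → no; 2× C (D3) → no; 1× C (D2) → match; 2× C (D1) → no.
Summing the matching environments: 2 + 1 = 3 matching atoms.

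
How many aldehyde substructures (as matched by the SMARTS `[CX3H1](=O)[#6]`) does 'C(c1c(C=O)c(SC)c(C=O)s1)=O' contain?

3

[CX3H1](=O)[#6] is the SMARTS for an aldehyde: an sp2 carbon with one H, double-bonded to O and single-bonded to carbon.
The molecule carries 3 separate instances of an aldehyde (-CHO) meeting every constraint; each maps to a distinct set of atoms, giving 3 matches.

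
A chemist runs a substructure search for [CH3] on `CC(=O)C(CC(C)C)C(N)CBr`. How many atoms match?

3

The query [CH3] means: aliphatic carbon with exactly three hydrogens.
Check the 12 heavy atoms by environment: 2× C (H2) → no; 3× C (H1) → no; 1× Br (H0) → no; 3× C (H3) → match; 1× N (H2) → no; 1× C (H0) → no; 1× O (H0) → no.
That gives 3 matching atoms.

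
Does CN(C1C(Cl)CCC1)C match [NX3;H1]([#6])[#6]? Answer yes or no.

The pattern [NX3;H1]([#6])[#6] describes a trivalent nitrogen with one H, bonded to two carbons — a secondary amine.
The closest candidate here is a dimethylamino group (-N(CH3)2), but the nitrogen has H0, not H1. No other fragment satisfies the full query, so there is no match.

No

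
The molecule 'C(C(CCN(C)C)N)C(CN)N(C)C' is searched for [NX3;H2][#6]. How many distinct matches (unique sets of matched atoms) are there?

2

[NX3;H2][#6] is the SMARTS for a primary amine: a trivalent nitrogen with two H attached to carbon.
The molecule carries 2 separate instances of a primary amino group (-NH2) meeting every constraint; each maps to a distinct set of atoms, giving 2 matches.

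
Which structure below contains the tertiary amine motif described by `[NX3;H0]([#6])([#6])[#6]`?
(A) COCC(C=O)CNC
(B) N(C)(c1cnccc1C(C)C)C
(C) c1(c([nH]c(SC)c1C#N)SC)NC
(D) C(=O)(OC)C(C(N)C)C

B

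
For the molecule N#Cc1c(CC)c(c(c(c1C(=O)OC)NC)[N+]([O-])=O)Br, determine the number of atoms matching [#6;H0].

8

The query [#6;H0] means: any carbon with no attached hydrogen.
Check the 20 heavy atoms by environment: 6× c (aromatic, H0) → match; 1× N (charge +1, H0) → no; 1× O (charge -1, H0) → no; 3× O (H0) → no; 2× C (H0) → match; 1× N (H0) → no; 3× C (H3) → no; 1× C (H2) → no; 1× N (H1) → no; 1× Br (H0) → no.
Summing the matching environments: 6 + 2 = 8 matching atoms.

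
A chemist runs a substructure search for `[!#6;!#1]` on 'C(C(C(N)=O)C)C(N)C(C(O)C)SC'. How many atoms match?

5

The query [!#6;!#1] means: not carbon and not hydrogen — any heteroatom.
Check the 14 heavy atoms by environment: 9× C → no; 2× N → match; 2× O → match; 1× S → match.
Summing the matching environments: 2 + 2 + 1 = 5 matching atoms.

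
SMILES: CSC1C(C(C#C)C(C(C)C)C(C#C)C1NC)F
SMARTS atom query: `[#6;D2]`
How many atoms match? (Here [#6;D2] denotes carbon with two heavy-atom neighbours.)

Check the 18 heavy atoms by environment: 7× C (D3) → no; 1× F (D1) → no; 2× C (D2) → match; 6× C (D1) → no; 1× N (D2) → no; 1× S (D2) → no.
That gives 2 matching atoms.

2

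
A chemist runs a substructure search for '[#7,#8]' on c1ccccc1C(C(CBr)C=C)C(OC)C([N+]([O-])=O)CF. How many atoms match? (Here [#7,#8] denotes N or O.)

Check the 21 heavy atoms by environment: 9× C → no; 6× c (aromatic) → no; 1× Br → no; 1× N (charge +1) → match; 1× O (charge -1) → match; 2× O → match; 1× F → no.
Summing the matching environments: 1 + 1 + 2 = 4 matching atoms.

4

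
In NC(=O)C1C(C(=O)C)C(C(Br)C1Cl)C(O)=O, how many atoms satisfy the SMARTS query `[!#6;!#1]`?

The query [!#6;!#1] means: not carbon and not hydrogen — any heteroatom.
Check the 16 heavy atoms by environment: 9× C → no; 1× Br → match; 1× Cl → match; 4× O → match; 1× N → match.
Summing the matching environments: 1 + 1 + 4 + 1 = 7 matching atoms.

7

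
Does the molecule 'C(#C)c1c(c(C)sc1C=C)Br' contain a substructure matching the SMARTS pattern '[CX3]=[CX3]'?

Yes

The pattern [CX3]=[CX3] describes a non-aromatic C=C double bond between two sp2 carbons — an alkene.
The molecule carries a vinyl group (-CH=CH2), whose atoms satisfy every constraint of the query, so the pattern matches.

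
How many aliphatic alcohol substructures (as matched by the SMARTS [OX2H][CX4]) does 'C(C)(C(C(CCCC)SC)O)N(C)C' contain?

1

[OX2H][CX4] is the SMARTS for an aliphatic alcohol: a hydroxyl oxygen bound to an sp3 (X4) carbon.
Exactly one fragment in the molecule meets all constraints, giving 1 match.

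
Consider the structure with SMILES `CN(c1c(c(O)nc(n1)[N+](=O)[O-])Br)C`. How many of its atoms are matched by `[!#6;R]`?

2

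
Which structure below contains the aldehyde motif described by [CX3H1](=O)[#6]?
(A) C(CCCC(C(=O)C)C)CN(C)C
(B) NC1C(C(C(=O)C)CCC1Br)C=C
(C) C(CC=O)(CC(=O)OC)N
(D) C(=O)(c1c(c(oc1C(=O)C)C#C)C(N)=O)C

C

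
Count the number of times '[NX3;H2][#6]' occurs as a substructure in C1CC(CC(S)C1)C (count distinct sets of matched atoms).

0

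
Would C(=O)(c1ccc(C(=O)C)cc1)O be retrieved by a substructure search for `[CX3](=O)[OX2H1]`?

The pattern [CX3](=O)[OX2H1] describes an sp2 carbon double-bonded to O and single-bonded to an -OH oxygen — a carboxylic acid.
The molecule carries a carboxylic acid group (-C(=O)OH), whose atoms satisfy every constraint of the query, so the pattern matches.

Yes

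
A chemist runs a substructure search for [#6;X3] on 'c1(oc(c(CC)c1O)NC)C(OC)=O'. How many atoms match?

5

Check the 14 heavy atoms by environment: 1× o (aromatic, X2) → no; 4× c (aromatic, X3) → match; 1× C (X3) → match; 1× O (X1) → no; 2× O (X2) → no; 4× C (X4) → no; 1× N (X3) → no.
Summing the matching environments: 4 + 1 = 5 matching atoms.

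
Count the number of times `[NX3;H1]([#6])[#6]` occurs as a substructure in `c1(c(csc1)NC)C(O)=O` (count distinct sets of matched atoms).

[NX3;H1]([#6])[#6] is the SMARTS for a secondary amine: a trivalent nitrogen with one H, bonded to two carbons.
Exactly one fragment in the molecule meets all constraints, giving 1 match.

1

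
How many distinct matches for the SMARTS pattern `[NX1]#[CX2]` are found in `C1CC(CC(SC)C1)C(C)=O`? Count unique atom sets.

0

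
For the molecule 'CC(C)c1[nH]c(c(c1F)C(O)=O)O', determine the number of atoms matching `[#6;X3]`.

5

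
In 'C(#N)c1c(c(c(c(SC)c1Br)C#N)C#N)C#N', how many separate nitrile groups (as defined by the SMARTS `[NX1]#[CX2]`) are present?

4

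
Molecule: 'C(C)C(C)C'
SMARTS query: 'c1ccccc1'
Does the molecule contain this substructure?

No

The pattern c1ccccc1 describes six aromatic carbons in a ring — a benzene ring.
The closest candidate here is a methyl group (-CH3), but no six-membered all-carbon aromatic ring is present. No other fragment satisfies the full query, so there is no match.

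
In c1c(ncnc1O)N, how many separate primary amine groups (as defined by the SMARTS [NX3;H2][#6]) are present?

[NX3;H2][#6] is the SMARTS for a primary amine: a trivalent nitrogen with two H attached to carbon.
Exactly one fragment in the molecule meets all constraints, giving 1 match.

1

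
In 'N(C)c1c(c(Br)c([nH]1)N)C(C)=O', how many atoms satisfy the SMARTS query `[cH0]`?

4

The query [cH0] means: aromatic carbon with no attached hydrogen (substituted or ring-fusion).
Check the 12 heavy atoms by environment: 1× n (aromatic, H1) → no; 4× c (aromatic, H0) → match; 1× N (H1) → no; 2× C (H3) → no; 1× C (H0) → no; 1× O (H0) → no; 1× Br (H0) → no; 1× N (H2) → no.
That gives 4 matching atoms.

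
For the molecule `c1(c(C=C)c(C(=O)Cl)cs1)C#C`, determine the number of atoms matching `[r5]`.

5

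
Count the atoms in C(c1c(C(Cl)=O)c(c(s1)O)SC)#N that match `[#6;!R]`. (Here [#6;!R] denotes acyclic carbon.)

3

The query [#6;!R] means: carbon not in any ring.
Check the 13 heavy atoms by environment: 1× s (aromatic, in 5-ring) → no; 4× c (aromatic, in 5-ring) → no; 2× O (acyclic) → no; 1× S (acyclic) → no; 3× C (acyclic) → match; 1× N (acyclic) → no; 1× Cl (acyclic) → no.
That gives 3 matching atoms.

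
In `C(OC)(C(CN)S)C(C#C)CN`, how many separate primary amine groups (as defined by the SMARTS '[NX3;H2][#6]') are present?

2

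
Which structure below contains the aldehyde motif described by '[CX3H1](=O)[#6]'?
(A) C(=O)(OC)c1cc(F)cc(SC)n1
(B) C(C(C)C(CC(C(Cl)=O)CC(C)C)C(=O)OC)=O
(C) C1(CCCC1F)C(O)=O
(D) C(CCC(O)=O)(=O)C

[CX3H1](=O)[#6] describes an sp2 carbon with one H, double-bonded to O and single-bonded to carbon (an aldehyde).
(A) has a methyl-ester group (-C(=O)OCH3) but the carbonyl carbon has H0, not H1.
(B) contains an aldehyde (-CHO), which satisfies every atom and bond constraint.
(C) has a carboxylic acid group (-C(=O)OH) but the carbonyl carbon has H0 and is bonded to O, not H1.
(D) has a carboxylic acid group (-C(=O)OH) but the carbonyl carbon has H0 and is bonded to O, not H1.
So the answer is (B).

B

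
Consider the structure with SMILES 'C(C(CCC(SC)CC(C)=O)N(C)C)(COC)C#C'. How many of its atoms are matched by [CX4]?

12

The query [CX4] means: C with X4: aliphatic carbon with exactly 4 total connections (bonds + H).
Check the 19 heavy atoms by environment: 12× C (X4) → match; 1× N (X3) → no; 2× C (X2) → no; 1× O (X2) → no; 1× C (X3) → no; 1× O (X1) → no; 1× S (X2) → no.
That gives 12 matching atoms.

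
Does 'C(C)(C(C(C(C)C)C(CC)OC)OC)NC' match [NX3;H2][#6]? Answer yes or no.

The pattern [NX3;H2][#6] describes a trivalent nitrogen with two H attached to carbon — a primary amine.
The closest candidate here is an N-methylamino group (-NHCH3), but the nitrogen bears two carbons and only one H (H1), not H2. No other fragment satisfies the full query, so there is no match.

No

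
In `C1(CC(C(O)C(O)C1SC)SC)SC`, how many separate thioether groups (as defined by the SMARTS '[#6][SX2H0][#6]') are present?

[#6][SX2H0][#6] is the SMARTS for a thioether: an aliphatic sulfur bridging two carbons with no H on the sulfur.
The molecule carries 3 separate instances of a methylthio ether (-SCH3) meeting every constraint; each maps to a distinct set of atoms, giving 3 matches.

3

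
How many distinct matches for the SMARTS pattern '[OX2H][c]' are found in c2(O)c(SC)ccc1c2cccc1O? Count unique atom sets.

2

[OX2H][c] is the SMARTS for a phenol: a hydroxyl oxygen attached to an aromatic carbon.
The molecule carries 2 separate instances of a hydroxyl group (-OH) meeting every constraint; each maps to a distinct set of atoms, giving 2 matches.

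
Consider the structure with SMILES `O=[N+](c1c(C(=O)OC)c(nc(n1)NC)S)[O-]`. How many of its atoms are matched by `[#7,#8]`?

The query [#7,#8] means: nitrogen or oxygen (comma = OR).
Check the 16 heavy atoms by environment: 2× n (aromatic) → match; 4× c (aromatic) → no; 3× C → no; 3× O → match; 1× S → no; 1× N → match; 1× N (charge +1) → match; 1× O (charge -1) → match.
Summing the matching environments: 2 + 3 + 1 + 1 + 1 = 8 matching atoms.

8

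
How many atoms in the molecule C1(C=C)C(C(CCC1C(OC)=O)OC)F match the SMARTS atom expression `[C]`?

11

The query [C] means: uppercase C matches aliphatic (non-aromatic) carbon only.
Check the 15 heavy atoms by environment: 11× C → match; 3× O → no; 1× F → no.
That gives 11 matching atoms.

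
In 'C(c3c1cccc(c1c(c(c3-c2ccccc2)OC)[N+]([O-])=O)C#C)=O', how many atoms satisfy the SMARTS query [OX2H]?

The query [OX2H] means: aliphatic oxygen with two connections, one of which is H — an -OH oxygen.
Check the 25 heavy atoms by environment: 8× c (aromatic, H0, X3) → no; 8× c (aromatic, H1, X3) → no; 1× C (H0, X2) → no; 1× C (H1, X2) → no; 1× C (H1, X3) → no; 2× O (H0, X1) → no; 1× O (H0, X2) → no; 1× C (H3, X4) → no; 1× N (charge +1, H0, X3) → no; 1× O (charge -1, H0, X1) → no.
No environment satisfies the query, so 0 matching atoms.

0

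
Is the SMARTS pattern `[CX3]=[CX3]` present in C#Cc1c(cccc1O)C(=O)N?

The pattern [CX3]=[CX3] describes a non-aromatic C=C double bond between two sp2 carbons — an alkene.
The closest candidate here is an ethynyl group (-C#CH), but the C-C bond is a triple bond, not a double bond. No other fragment satisfies the full query, so there is no match.

No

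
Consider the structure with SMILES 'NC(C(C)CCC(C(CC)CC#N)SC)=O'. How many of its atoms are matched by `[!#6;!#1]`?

4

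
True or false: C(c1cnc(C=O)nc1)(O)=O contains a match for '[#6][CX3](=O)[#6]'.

The pattern [#6][CX3](=O)[#6] describes a carbonyl carbon (no H) flanked by two carbons — a ketone.
The closest candidate here is an aldehyde (-CHO), but the carbonyl carbon has H1, so it is not flanked by two carbons. No other fragment satisfies the full query, so there is no match.

False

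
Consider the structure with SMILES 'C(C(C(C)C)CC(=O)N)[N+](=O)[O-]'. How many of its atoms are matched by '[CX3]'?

1

The query [CX3] means: C with X3: aliphatic carbon with exactly 3 total connections.
Check the 12 heavy atoms by environment: 6× C (X4) → no; 1× C (X3) → match; 2× O (X1) → no; 1× N (X3) → no; 1× N (charge +1, X3) → no; 1× O (charge -1, X1) → no.
That gives 1 matching atom.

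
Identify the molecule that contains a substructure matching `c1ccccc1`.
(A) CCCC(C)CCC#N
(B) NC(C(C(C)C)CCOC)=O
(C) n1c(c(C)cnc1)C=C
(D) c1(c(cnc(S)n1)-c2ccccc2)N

D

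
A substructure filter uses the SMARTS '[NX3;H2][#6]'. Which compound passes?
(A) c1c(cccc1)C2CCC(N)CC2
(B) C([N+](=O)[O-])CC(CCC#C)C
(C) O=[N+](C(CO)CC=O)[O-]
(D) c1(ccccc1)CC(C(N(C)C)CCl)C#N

A

[NX3;H2][#6] describes a trivalent nitrogen with two H attached to carbon (a primary amine).
(A) contains a primary amino group (-NH2), which satisfies every atom and bond constraint.
(B) has a nitro group (-[N+](=O)[O-]) but the nitrogen is [N+] with no H, not NX3H2.
(C) has a nitro group (-[N+](=O)[O-]) but the nitrogen is [N+] with no H, not NX3H2.
(D) has a dimethylamino group (-N(CH3)2) but the nitrogen has H0, not H2.
So the answer is (A).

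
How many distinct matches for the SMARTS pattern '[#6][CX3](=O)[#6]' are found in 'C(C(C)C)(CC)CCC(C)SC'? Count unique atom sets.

[#6][CX3](=O)[#6] is the SMARTS for a ketone: a carbonyl carbon (no H) flanked by two carbons.
No fragment in the molecule satisfies every constraint, giving 0 matches.

0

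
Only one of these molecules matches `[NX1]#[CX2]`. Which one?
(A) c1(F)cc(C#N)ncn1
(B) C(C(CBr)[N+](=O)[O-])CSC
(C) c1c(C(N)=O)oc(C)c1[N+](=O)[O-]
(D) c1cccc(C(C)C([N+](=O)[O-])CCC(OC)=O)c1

[NX1]#[CX2] describes a nitrogen triple-bonded to a two-connected carbon (a nitrile).
(A) contains a nitrile (-C#N), which satisfies every atom and bond constraint.
(B) has a nitro group (-[N+](=O)[O-]) but there is no C#N triple bond.
(C) has a nitro group (-[N+](=O)[O-]) but there is no C#N triple bond.
(D) has a nitro group (-[N+](=O)[O-]) but there is no C#N triple bond.
So the answer is (A).

A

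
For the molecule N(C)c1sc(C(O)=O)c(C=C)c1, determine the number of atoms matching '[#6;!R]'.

4

The query [#6;!R] means: carbon not in any ring.
Check the 12 heavy atoms by environment: 1× s (aromatic, in 5-ring) → no; 4× c (aromatic, in 5-ring) → no; 1× N (acyclic) → no; 4× C (acyclic) → match; 2× O (acyclic) → no.
That gives 4 matching atoms.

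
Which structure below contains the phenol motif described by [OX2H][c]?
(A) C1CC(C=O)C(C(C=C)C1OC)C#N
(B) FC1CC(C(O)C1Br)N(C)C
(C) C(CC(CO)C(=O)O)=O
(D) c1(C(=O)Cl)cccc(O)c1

[OX2H][c] describes a hydroxyl oxygen attached to an aromatic carbon (a phenol).
(A) has a methoxy ether (-OCH3) but the oxygen has H0, not H1.
(B) has a hydroxyl group (-OH) but the -OH is on an aliphatic carbon, not an aromatic c.
(C) has a hydroxyl group (-OH) but the -OH is on an aliphatic carbon, not an aromatic c.
(D) contains a hydroxyl group (-OH), which satisfies every atom and bond constraint.
So the answer is (D).

D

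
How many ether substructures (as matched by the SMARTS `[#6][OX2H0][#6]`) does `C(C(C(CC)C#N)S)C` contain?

0

[#6][OX2H0][#6] is the SMARTS for an ether: an aliphatic oxygen bridging two carbons with no H on the oxygen.
No fragment in the molecule satisfies every constraint, giving 0 matches.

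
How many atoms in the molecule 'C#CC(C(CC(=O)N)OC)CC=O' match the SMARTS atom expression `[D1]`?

5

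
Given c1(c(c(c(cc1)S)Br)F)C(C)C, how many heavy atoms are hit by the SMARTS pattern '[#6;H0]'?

The query [#6;H0] means: any carbon with no attached hydrogen.
Check the 12 heavy atoms by environment: 4× c (aromatic, H0) → match; 2× c (aromatic, H1) → no; 1× Br (H0) → no; 1× F (H0) → no; 1× S (H1) → no; 1× C (H1) → no; 2× C (H3) → no.
That gives 4 matching atoms.

4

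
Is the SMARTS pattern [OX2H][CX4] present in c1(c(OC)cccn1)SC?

The pattern [OX2H][CX4] describes a hydroxyl oxygen bound to an sp3 (X4) carbon — an aliphatic alcohol.
The closest candidate here is a methoxy ether (-OCH3), but the oxygen has H0 (ether), not H1. No other fragment satisfies the full query, so there is no match.

No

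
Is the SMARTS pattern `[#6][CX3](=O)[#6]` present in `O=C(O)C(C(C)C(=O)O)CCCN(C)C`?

The pattern [#6][CX3](=O)[#6] describes a carbonyl carbon (no H) flanked by two carbons — a ketone.
The closest candidate here is a carboxylic acid group (-C(=O)OH), but one neighbour of the carbonyl carbon is O, not C. No other fragment satisfies the full query, so there is no match.

No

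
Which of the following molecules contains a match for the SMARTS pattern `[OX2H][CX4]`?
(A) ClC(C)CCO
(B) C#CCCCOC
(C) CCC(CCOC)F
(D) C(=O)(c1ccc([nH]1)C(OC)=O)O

A

[OX2H][CX4] describes a hydroxyl oxygen bound to an sp3 (X4) carbon (an aliphatic alcohol).
(A) contains a hydroxyl group (-OH), which satisfies every atom and bond constraint.
(B) has a methoxy ether (-OCH3) but the oxygen has H0 (ether), not H1.
(C) has a methoxy ether (-OCH3) but the oxygen has H0 (ether), not H1.
(D) has a carboxylic acid group (-C(=O)OH) but the -OH is on a CX3 carbonyl carbon, not a CX4 carbon.
So the answer is (A).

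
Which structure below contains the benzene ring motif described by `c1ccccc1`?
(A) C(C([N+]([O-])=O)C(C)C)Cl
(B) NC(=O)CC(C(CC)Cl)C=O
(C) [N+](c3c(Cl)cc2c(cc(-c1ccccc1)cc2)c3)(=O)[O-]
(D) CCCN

C

c1ccccc1 describes six aromatic carbons in a ring (a benzene ring).
(A) has a methyl group (-CH3) but no six-membered all-carbon aromatic ring is present.
(B) has a methyl group (-CH3) but no six-membered all-carbon aromatic ring is present.
(C) contains a phenyl ring, which satisfies every atom and bond constraint.
(D) has a methyl group (-CH3) but no six-membered all-carbon aromatic ring is present.
So the answer is (C).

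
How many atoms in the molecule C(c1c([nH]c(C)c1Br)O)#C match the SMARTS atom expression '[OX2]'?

1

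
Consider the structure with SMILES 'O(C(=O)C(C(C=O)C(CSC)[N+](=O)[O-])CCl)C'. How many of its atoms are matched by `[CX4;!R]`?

The query [CX4;!R] means: aliphatic carbon with four total connections, not in a ring.
Check the 17 heavy atoms by environment: 7× C (X4, acyclic) → match; 2× C (X3, acyclic) → no; 3× O (X1, acyclic) → no; 1× Cl (X1, acyclic) → no; 1× O (X2, acyclic) → no; 1× N (charge +1, X3, acyclic) → no; 1× O (charge -1, X1, acyclic) → no; 1× S (X2, acyclic) → no.
That gives 7 matching atoms.

7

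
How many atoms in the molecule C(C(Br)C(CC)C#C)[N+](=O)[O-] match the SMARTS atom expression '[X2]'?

The query [X2] means: any atom with exactly two total connections (bonds + H).
Check the 11 heavy atoms by environment: 5× C (X4) → no; 1× N (charge +1, X3) → no; 1× O (charge -1, X1) → no; 1× O (X1) → no; 2× C (X2) → match; 1× Br (X1) → no.
That gives 2 matching atoms.

2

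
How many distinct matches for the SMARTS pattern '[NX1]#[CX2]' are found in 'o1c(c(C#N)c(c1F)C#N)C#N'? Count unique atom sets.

3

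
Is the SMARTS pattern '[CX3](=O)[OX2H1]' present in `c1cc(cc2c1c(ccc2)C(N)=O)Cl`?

No

The pattern [CX3](=O)[OX2H1] describes an sp2 carbon double-bonded to O and single-bonded to an -OH oxygen — a carboxylic acid.
The closest candidate here is a primary amide (-C(=O)NH2), but the carbonyl is bonded to N, not to an -OH oxygen. No other fragment satisfies the full query, so there is no match.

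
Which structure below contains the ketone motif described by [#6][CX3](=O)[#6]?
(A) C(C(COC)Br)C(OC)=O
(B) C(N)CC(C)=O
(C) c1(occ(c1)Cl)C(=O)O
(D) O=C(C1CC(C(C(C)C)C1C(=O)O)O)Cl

[#6][CX3](=O)[#6] describes a carbonyl carbon (no H) flanked by two carbons (a ketone).
(A) has a methyl-ester group (-C(=O)OCH3) but one neighbour of the carbonyl carbon is O, not C.
(B) contains an acetyl/ketone group (-C(=O)CH3), which satisfies every atom and bond constraint.
(C) has a carboxylic acid group (-C(=O)OH) but one neighbour of the carbonyl carbon is O, not C.
(D) has a carboxylic acid group (-C(=O)OH) but one neighbour of the carbonyl carbon is O, not C.
So the answer is (B).

B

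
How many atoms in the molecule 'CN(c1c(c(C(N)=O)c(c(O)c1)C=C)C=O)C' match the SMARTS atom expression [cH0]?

5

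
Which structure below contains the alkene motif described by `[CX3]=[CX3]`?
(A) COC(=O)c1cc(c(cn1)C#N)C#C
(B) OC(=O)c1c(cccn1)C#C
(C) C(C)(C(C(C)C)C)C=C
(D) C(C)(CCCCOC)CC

[CX3]=[CX3] describes a non-aromatic C=C double bond between two sp2 carbons (an alkene).
(A) has an ethynyl group (-C#CH) but the C-C bond is a triple bond, not a double bond.
(B) has an ethynyl group (-C#CH) but the C-C bond is a triple bond, not a double bond.
(C) contains a vinyl group (-CH=CH2), which satisfies every atom and bond constraint.
(D) has an ethyl group (-CH2CH3) but its C-C bond is a single bond between CX4 carbons, not CX3=CX3.
So the answer is (C).

C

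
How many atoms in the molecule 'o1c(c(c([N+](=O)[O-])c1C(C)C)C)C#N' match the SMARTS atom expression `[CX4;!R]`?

Check the 14 heavy atoms by environment: 1× o (aromatic, X2, in 5-ring) → no; 4× c (aromatic, X3, in 5-ring) → no; 4× C (X4, acyclic) → match; 1× N (charge +1, X3, acyclic) → no; 1× O (charge -1, X1, acyclic) → no; 1× O (X1, acyclic) → no; 1× C (X2, acyclic) → no; 1× N (X1, acyclic) → no.
That gives 4 matching atoms.

4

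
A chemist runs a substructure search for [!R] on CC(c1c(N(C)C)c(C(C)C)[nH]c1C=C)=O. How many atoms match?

11

The query [!R] means: !R matches any atom not in a ring.
Check the 16 heavy atoms by environment: 1× n (aromatic, in 5-ring) → no; 4× c (aromatic, in 5-ring) → no; 9× C (acyclic) → match; 1× O (acyclic) → match; 1× N (acyclic) → match.
Summing the matching environments: 9 + 1 + 1 = 11 matching atoms.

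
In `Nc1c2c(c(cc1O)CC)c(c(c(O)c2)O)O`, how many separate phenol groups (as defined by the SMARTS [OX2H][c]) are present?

[OX2H][c] is the SMARTS for a phenol: a hydroxyl oxygen attached to an aromatic carbon.
The molecule carries 4 separate instances of a hydroxyl group (-OH) meeting every constraint; each maps to a distinct set of atoms, giving 4 matches.

4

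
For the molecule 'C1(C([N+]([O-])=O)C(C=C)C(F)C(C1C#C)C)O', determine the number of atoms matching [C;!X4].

Check the 16 heavy atoms by environment: 7× C (X4) → no; 2× C (X3) → match; 1× F (X1) → no; 1× O (X2) → no; 2× C (X2) → match; 1× N (charge +1, X3) → no; 1× O (charge -1, X1) → no; 1× O (X1) → no.
Summing the matching environments: 2 + 2 = 4 matching atoms.

4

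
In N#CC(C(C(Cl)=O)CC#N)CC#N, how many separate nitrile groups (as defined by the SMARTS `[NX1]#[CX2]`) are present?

[NX1]#[CX2] is the SMARTS for a nitrile: a nitrogen triple-bonded to a two-connected carbon.
The molecule carries 3 separate instances of a nitrile (-C#N) meeting every constraint; each maps to a distinct set of atoms, giving 3 matches.

3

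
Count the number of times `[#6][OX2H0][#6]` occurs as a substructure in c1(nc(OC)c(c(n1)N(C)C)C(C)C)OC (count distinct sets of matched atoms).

[#6][OX2H0][#6] is the SMARTS for an ether: an aliphatic oxygen bridging two carbons with no H on the oxygen.
The molecule carries 2 separate instances of a methoxy ether (-OCH3) meeting every constraint; each maps to a distinct set of atoms, giving 2 matches.

2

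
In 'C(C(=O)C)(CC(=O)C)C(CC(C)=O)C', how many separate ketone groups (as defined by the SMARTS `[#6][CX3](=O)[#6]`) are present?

3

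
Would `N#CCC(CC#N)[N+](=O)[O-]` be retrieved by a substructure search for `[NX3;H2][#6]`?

The pattern [NX3;H2][#6] describes a trivalent nitrogen with two H attached to carbon — a primary amine.
The closest candidate here is a nitro group (-[N+](=O)[O-]), but the nitrogen is [N+] with no H, not NX3H2. No other fragment satisfies the full query, so there is no match.

No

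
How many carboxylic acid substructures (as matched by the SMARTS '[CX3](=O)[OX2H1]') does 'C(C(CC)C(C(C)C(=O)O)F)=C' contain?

1

[CX3](=O)[OX2H1] is the SMARTS for a carboxylic acid: an sp2 carbon double-bonded to O and single-bonded to an -OH oxygen.
Exactly one fragment in the molecule meets all constraints, giving 1 match.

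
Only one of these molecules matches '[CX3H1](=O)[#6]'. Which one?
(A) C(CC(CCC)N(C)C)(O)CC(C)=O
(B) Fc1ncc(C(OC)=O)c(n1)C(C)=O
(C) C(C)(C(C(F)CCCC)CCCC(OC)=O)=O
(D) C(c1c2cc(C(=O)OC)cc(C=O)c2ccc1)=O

D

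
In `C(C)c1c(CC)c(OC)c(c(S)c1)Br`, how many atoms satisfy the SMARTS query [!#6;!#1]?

3

The query [!#6;!#1] means: not carbon and not hydrogen — any heteroatom.
Check the 14 heavy atoms by environment: 6× c (aromatic) → no; 1× O → match; 5× C → no; 1× S → match; 1× Br → match.
Summing the matching environments: 1 + 1 + 1 = 3 matching atoms.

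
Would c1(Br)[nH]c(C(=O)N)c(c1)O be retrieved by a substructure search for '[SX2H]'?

No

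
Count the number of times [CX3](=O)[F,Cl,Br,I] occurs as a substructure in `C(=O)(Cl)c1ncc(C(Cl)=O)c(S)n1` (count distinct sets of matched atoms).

2

[CX3](=O)[F,Cl,Br,I] is the SMARTS for an acyl halide: a carbonyl carbon bonded to a halogen.
The molecule carries 2 separate instances of an acyl chloride (-C(=O)Cl) meeting every constraint; each maps to a distinct set of atoms, giving 2 matches.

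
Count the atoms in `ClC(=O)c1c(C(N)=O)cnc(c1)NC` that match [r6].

6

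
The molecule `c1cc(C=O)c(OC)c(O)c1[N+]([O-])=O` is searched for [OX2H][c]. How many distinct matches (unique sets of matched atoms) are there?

1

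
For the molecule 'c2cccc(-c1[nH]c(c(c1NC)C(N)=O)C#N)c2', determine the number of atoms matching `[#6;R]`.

10

The query [#6;R] means: carbon that is part of a ring.
Check the 18 heavy atoms by environment: 1× n (aromatic, in 5-ring) → no; 4× c (aromatic, in 5-ring) → match; 6× c (aromatic, in 6-ring) → match; 3× C (acyclic) → no; 1× O (acyclic) → no; 3× N (acyclic) → no.
Summing the matching environments: 4 + 6 = 10 matching atoms.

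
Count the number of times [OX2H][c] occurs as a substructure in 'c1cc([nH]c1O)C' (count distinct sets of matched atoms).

[OX2H][c] is the SMARTS for a phenol: a hydroxyl oxygen attached to an aromatic carbon.
Exactly one fragment in the molecule meets all constraints, giving 1 match.

1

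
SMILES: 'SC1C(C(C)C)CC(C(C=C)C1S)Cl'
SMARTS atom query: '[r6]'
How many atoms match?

The query [r6] means: r6 matches atoms in a six-membered ring.
Check the 14 heavy atoms by environment: 6× C (in 6-ring) → match; 2× S (acyclic) → no; 5× C (acyclic) → no; 1× Cl (acyclic) → no.
That gives 6 matching atoms.

6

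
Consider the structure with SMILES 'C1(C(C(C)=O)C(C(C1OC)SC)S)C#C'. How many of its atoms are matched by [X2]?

The query [X2] means: any atom with exactly two total connections (bonds + H).
Check the 15 heavy atoms by environment: 8× C (X4) → no; 2× S (X2) → match; 1× O (X2) → match; 2× C (X2) → match; 1× C (X3) → no; 1× O (X1) → no.
Summing the matching environments: 2 + 1 + 2 = 5 matching atoms.

5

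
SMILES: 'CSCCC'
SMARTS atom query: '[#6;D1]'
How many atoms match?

2

The query [#6;D1] means: carbon bonded to exactly one heavy atom.
Check the 5 heavy atoms by environment: 2× C (D2) → no; 2× C (D1) → match; 1× S (D2) → no.
That gives 2 matching atoms.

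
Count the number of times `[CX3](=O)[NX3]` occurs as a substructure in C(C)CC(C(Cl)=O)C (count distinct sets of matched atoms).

0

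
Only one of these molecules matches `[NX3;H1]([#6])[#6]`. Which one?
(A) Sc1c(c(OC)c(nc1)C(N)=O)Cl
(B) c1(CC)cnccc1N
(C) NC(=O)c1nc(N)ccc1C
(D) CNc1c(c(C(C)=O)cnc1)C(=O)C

D

[NX3;H1]([#6])[#6] describes a trivalent nitrogen with one H, bonded to two carbons (a secondary amine).
(A) has a primary amide (-C(=O)NH2) but the -C(=O)NH2 nitrogen has H2, not H1.
(B) has a primary amino group (-NH2) but the nitrogen has H2 and only one carbon neighbour.
(C) has a primary amino group (-NH2) but the nitrogen has H2 and only one carbon neighbour.
(D) contains an N-methylamino group (-NHCH3), which satisfies every atom and bond constraint.
So the answer is (D).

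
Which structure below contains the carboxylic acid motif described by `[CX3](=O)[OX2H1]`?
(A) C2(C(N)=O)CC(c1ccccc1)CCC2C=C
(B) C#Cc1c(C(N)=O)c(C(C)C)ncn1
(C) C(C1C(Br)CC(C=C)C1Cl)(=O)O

C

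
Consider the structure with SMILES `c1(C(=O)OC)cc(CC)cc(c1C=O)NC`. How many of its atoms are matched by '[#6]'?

Check the 16 heavy atoms by environment: 6× c (aromatic) → match; 6× C → match; 3× O → no; 1× N → no.
Summing the matching environments: 6 + 6 = 12 matching atoms.

12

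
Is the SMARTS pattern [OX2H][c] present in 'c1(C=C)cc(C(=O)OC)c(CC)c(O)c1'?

Yes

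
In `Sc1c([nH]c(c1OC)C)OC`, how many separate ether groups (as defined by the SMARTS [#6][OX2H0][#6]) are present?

2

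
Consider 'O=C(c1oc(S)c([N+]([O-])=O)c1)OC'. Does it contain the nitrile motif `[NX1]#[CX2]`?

No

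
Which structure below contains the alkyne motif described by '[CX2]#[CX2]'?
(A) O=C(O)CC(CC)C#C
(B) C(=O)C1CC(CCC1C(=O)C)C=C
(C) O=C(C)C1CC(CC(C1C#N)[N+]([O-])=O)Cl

A

[CX2]#[CX2] describes a carbon-carbon triple bond (an alkyne).
(A) contains an ethynyl group (-C#CH), which satisfies every atom and bond constraint.
(B) has a vinyl group (-CH=CH2) but the C=C is a double bond; both carbons are CX3, not CX2.
(C) has a nitrile (-C#N) but the triple bond is C#N, not C#C.
So the answer is (A).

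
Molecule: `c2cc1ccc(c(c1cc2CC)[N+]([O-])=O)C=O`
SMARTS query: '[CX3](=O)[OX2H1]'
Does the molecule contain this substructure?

No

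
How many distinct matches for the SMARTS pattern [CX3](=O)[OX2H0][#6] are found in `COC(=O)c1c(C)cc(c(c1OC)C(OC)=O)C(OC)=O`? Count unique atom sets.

[CX3](=O)[OX2H0][#6] is the SMARTS for an ester: a carbonyl carbon bonded to an oxygen that is itself bonded to carbon (no H on that O).
The molecule carries 3 separate instances of a methyl-ester group (-C(=O)OCH3) meeting every constraint; each maps to a distinct set of atoms, giving 3 matches.

3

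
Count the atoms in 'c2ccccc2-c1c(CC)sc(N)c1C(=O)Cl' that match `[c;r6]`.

6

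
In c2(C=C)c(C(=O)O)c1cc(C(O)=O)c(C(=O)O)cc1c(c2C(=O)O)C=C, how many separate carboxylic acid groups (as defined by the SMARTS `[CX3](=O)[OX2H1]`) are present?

4

[CX3](=O)[OX2H1] is the SMARTS for a carboxylic acid: an sp2 carbon double-bonded to O and single-bonded to an -OH oxygen.
The molecule carries 4 separate instances of a carboxylic acid group (-C(=O)OH) meeting every constraint; each maps to a distinct set of atoms, giving 4 matches.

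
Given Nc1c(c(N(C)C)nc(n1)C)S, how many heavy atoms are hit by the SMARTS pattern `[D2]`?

2

The query [D2] means: atom with exactly two heavy-atom neighbours.
Check the 12 heavy atoms by environment: 2× n (aromatic, D2) → match; 4× c (aromatic, D3) → no; 3× C (D1) → no; 1× N (D3) → no; 1× N (D1) → no; 1× S (D1) → no.
That gives 2 matching atoms.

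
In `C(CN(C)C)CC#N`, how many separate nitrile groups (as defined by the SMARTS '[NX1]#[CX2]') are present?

1

[NX1]#[CX2] is the SMARTS for a nitrile: a nitrogen triple-bonded to a two-connected carbon.
Exactly one fragment in the molecule meets all constraints, giving 1 match.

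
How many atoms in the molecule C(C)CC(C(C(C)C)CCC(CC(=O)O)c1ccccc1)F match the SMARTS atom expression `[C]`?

Check the 22 heavy atoms by environment: 13× C → match; 2× O → no; 6× c (aromatic) → no; 1× F → no.
That gives 13 matching atoms.

13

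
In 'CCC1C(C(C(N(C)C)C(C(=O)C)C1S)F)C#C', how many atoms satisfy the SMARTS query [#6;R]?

6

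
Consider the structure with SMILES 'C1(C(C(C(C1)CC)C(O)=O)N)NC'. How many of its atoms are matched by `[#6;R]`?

5

Check the 13 heavy atoms by environment: 5× C (in 5-ring) → match; 4× C (acyclic) → no; 2× N (acyclic) → no; 2× O (acyclic) → no.
That gives 5 matching atoms.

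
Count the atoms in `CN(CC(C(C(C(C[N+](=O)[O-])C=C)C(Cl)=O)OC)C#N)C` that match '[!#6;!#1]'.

8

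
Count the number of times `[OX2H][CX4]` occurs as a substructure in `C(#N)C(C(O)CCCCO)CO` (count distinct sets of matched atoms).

3

[OX2H][CX4] is the SMARTS for an aliphatic alcohol: a hydroxyl oxygen bound to an sp3 (X4) carbon.
The molecule carries 3 separate instances of a hydroxyl group (-OH) meeting every constraint; each maps to a distinct set of atoms, giving 3 matches.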